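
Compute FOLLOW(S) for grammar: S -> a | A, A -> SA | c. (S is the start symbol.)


$ ∈ FOLLOW(S). For each A -> αBβ: add FIRST(β)\{ε} to FOLLOW(B); if β nullable, add FOLLOW(A).
FOLLOW(S) = {$, a, c}


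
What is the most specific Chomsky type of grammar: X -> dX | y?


Right-linear: every RHS is a terminal or a terminal followed by one nonterminal
Classification: Type 3 (Regular)


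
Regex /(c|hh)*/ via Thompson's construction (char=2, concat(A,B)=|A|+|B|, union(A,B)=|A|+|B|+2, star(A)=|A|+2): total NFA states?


Syntax tree has 3 char leaf(s), 1 union(s), 1 star(s)
chars contribute 3×2 = 6; each union adds +2; each star adds +2
Total: 6 + 2 + 2 = 10 states


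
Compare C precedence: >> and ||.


'>>' is shift (level 8); '||' is logical OR (level 1)
Higher level binds tighter
'>>' has higher precedence than '||'


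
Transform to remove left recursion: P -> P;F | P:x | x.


Left-recursive alternatives: P;F, P:x; non-recursive: x
Introduce P': P -> xP', P' -> ;FP' | :xP' | ε


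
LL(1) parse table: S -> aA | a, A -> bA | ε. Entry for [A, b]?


For [A, b]: 'b' ∈ FIRST(bA)
Entry: A -> bA


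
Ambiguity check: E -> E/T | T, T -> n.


precedence layered via separate nonterminal T: deterministic
Unambiguous


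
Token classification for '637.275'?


Pattern: digits with a decimal point
Type: FLOAT_LITERAL


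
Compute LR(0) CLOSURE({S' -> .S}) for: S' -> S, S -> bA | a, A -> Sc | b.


Start: S' -> .S
For each item with dot before a nonterminal B, add B -> .γ for every B-production
Closure: [S' -> .S, S -> .bA, S -> .a]


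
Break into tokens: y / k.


Scan left to right, longest-match per lexeme
Tokens: ID(y), OP(/), ID(k)


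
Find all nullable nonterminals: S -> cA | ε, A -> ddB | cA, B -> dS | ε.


A nonterminal is nullable iff some alternative derives ε (directly, or every symbol in it is nullable)
Nullable: {B, S}


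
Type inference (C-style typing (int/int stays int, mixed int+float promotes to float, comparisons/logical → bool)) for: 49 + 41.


Operand types: int + int
Rule: mixed int/float promotes to float; int/int stays int
Result type: int


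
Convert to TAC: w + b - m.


Break into single-operator statements:
t1 = w + b
t2 = t1 - m


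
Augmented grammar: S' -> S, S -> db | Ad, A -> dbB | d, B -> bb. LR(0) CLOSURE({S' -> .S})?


Start: S' -> .S
For each item with dot before a nonterminal B, add B -> .γ for every B-production
Closure: [S' -> .S, S -> .db, S -> .Ad, A -> .dbB, A -> .d]


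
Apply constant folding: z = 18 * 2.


18 * 2 = 36 at compile time
Optimized: z = 36


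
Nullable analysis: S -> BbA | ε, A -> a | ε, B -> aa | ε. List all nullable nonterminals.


A nonterminal is nullable iff some alternative derives ε (directly, or every symbol in it is nullable)
Nullable: {A, B, S}


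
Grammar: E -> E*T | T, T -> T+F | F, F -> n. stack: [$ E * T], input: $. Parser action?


handle 'E*T' on top; lookahead ∈ FOLLOW(E) = {*, $}
Action: reduce (E -> E*T)


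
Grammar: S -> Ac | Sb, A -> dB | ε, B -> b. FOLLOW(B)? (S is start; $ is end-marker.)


$ ∈ FOLLOW(S). For each A -> αBβ: add FIRST(β)\{ε} to FOLLOW(B); if β nullable, add FOLLOW(A).
FOLLOW(B) = {c}


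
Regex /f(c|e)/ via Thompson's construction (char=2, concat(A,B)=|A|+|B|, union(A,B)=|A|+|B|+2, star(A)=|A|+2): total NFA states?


Syntax tree has 3 char leaf(s), 1 union(s), 0 star(s)
chars contribute 3×2 = 6; each union adds +2; each star adds +2
Total: 6 + 2 + 0 = 8 states


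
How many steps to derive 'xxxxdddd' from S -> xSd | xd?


Derivation: S => xSd => xxSdd => xxxSddd => xxxxdddd
Steps: 4


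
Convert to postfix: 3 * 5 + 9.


Left to right (same or higher precedence on left)
Postfix: 3 5 * 9 +


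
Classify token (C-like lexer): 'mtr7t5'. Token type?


Pattern: letter/underscore followed by alphanumerics, not a keyword
Type: IDENTIFIER


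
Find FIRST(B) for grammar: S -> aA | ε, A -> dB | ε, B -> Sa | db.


Per alternative of B: FIRST(Sa) = {a}; FIRST(db) = {d}
FIRST(B) = {a, d}


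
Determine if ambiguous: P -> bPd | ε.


balanced b^n…d^n: each string has a unique parse
Unambiguous


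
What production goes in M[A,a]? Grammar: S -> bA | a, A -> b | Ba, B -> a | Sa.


For [A, a]: 'a' ∈ FIRST(Ba)
Entry: A -> Ba


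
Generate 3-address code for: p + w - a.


Break into single-operator statements:
t1 = p + w
t2 = t1 - a


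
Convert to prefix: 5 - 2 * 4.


'*' binds tighter: tree is (- 5 (* 2 4))
Prefix: - 5 * 2 4


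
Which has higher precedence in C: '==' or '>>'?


'>>' is shift (level 8); '==' is equality (level 6)
Higher level binds tighter
'>>' has higher precedence than '=='


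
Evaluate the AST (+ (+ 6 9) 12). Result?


Evaluate inner: (+ 6 9) = 15
Evaluate root: (+ 15 12) = 27
Result: 27


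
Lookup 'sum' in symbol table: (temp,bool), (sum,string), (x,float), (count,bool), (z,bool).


Lookup 'sum' → type string


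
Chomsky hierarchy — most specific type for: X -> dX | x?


Right-linear: every RHS is a terminal or a terminal followed by one nonterminal
Classification: Type 3 (Regular)


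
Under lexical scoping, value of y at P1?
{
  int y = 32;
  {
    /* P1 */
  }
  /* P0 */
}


P1's block does not declare y; resolves to the enclosing declaration at depth 0
y = 32


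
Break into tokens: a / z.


Scan left to right, longest-match per lexeme
Tokens: ID(a), OP(/), ID(z)


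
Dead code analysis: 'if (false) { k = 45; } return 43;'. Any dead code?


condition is constant false, so the whole block is unreachable
Dead: 'if (false) { k = 45; }'


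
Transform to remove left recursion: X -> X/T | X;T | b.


Left-recursive alternatives: X/T, X;T; non-recursive: b
Introduce X': X -> bX', X' -> /TX' | ;TX' | ε


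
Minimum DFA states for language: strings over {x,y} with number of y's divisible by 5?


Track (count of y) mod 5: states 0..4, accept at 0
Minimal DFA: 5 states


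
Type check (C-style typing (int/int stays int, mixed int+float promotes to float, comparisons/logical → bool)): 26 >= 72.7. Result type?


Operand types: int >= float
Rule: comparison yields bool
Result type: bool


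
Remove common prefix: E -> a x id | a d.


Common prefix: 'a'
Factored: E -> a E', E' -> x id | d


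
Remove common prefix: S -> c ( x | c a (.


Common prefix: 'c'
Factored: S -> c S', S' -> ( x | a (


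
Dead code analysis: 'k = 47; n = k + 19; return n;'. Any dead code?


k is read by n's definition; n is returned
No dead code


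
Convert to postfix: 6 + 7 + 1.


Left to right (same or higher precedence on left)
Postfix: 6 7 + 1 +


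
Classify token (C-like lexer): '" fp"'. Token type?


Pattern: double-quoted sequence
Type: STRING_LITERAL


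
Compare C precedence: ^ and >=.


'>=' is relational (level 7); '^' is bitwise XOR (level 4)
Higher level binds tighter
'>=' has higher precedence than '^'


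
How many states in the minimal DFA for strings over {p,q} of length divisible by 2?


Track length mod 2: states 0..1, accept at 0
Minimal DFA: 2 states


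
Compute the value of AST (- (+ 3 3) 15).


Evaluate inner: (+ 3 3) = 6
Evaluate root: (- 6 15) = -9
Result: -9


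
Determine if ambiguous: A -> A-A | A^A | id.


'id-id^id' has two parse trees (no precedence encoded between - and ^)
Ambiguous


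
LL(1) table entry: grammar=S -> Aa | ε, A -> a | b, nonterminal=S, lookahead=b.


For [S, b]: 'b' ∈ FIRST(Aa)
Entry: S -> Aa


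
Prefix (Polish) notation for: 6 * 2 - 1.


left-to-right (same/higher precedence on left): tree is (- (* 6 2) 1)
Prefix: - * 6 2 1


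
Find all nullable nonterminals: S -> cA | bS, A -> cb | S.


A nonterminal is nullable iff some alternative derives ε (directly, or every symbol in it is nullable)
Nullable: {}


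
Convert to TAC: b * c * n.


Break into single-operator statements:
t1 = b * c
t2 = t1 * n


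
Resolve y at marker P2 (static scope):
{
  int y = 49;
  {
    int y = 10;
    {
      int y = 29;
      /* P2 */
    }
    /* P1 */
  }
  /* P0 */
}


y declared in the same block as P2
y = 29


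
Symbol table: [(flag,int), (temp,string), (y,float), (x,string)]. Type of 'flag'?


Lookup 'flag' → type int


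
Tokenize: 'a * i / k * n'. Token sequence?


Scan left to right, longest-match per lexeme
Tokens: ID(a), OP(*), ID(i), OP(/), ID(k), OP(*), ID(n)


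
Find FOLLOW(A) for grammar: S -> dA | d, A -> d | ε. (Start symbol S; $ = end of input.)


$ ∈ FOLLOW(S). For each A -> αBβ: add FIRST(β)\{ε} to FOLLOW(B); if β nullable, add FOLLOW(A).
FOLLOW(A) = {$}


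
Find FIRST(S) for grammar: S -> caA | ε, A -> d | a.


Per alternative of S: FIRST(caA) = {c}; FIRST(ε) = {ε}
FIRST(S) = {c, ε}


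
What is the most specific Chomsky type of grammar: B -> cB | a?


Right-linear: every RHS is a terminal or a terminal followed by one nonterminal
Classification: Type 3 (Regular)


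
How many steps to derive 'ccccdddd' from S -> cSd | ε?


Derivation: S => cSd => ccSdd => cccSddd => ccccSdddd => ccccdddd
Steps: 5


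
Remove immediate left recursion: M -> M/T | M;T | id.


Left-recursive alternatives: M/T, M;T; non-recursive: id
Introduce M': M -> idM', M' -> /TM' | ;TM' | ε


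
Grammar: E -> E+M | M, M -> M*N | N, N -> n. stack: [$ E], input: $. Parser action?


start symbol E on stack, input exhausted
Action: accept


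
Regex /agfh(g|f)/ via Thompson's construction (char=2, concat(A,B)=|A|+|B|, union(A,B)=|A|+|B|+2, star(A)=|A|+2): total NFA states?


Syntax tree has 6 char leaf(s), 1 union(s), 0 star(s)
chars contribute 6×2 = 12; each union adds +2; each star adds +2
Total: 12 + 2 + 0 = 14 states


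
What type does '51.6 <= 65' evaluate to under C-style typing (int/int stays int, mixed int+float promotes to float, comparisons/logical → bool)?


Operand types: float <= int
Rule: comparison yields bool
Result type: bool


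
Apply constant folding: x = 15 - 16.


15 - 16 = -1 at compile time
Optimized: x = -1


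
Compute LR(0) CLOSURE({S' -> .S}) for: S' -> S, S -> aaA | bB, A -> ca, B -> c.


Start: S' -> .S
For each item with dot before a nonterminal B, add B -> .γ for every B-production
Closure: [S' -> .S, S -> .aaA, S -> .bB]


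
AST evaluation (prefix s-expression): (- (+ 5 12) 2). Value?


Evaluate inner: (+ 5 12) = 17
Evaluate root: (- 17 2) = 15
Result: 15


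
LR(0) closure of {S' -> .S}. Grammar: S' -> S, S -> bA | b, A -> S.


Start: S' -> .S
For each item with dot before a nonterminal B, add B -> .γ for every B-production
Closure: [S' -> .S, S -> .bA, S -> .b]


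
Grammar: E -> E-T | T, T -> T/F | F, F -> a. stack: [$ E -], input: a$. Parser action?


no handle ('E-' is not any RHS); shift 'a'
Action: shift


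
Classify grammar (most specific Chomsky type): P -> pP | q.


Right-linear: every RHS is a terminal or a terminal followed by one nonterminal
Classification: Type 3 (Regular)


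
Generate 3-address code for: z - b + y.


Break into single-operator statements:
t1 = z - b
t2 = t1 + y


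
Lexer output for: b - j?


Scan left to right, longest-match per lexeme
Tokens: ID(b), OP(-), ID(j)


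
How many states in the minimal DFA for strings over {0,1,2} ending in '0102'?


Track the longest suffix of input matching a prefix of '0102': 5 classes (prefixes of length 0..4)
Minimal DFA: 5 states


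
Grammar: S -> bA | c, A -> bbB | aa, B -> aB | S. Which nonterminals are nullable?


A nonterminal is nullable iff some alternative derives ε (directly, or every symbol in it is nullable)
Nullable: {}


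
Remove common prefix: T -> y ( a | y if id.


Common prefix: 'y'
Factored: T -> y T', T' -> ( a | if id


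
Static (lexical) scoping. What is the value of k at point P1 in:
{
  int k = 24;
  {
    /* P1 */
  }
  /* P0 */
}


P1's block does not declare k; resolves to the enclosing declaration at depth 0
k = 24


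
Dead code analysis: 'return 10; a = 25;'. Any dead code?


statement follows a return and is unreachable
Dead: 'a = 25'


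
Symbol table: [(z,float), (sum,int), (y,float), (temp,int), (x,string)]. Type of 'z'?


Lookup 'z' → type float


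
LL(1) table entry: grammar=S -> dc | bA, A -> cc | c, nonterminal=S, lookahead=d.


For [S, d]: 'd' ∈ FIRST(dc)
Entry: S -> dc


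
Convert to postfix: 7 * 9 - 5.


Left to right (same or higher precedence on left)
Postfix: 7 9 * 5 -


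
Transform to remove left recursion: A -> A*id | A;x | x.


Left-recursive alternatives: A*id, A;x; non-recursive: x
Introduce A': A -> xA', A' -> *idA' | ;xA' | ε


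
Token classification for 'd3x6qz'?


Pattern: letter/underscore followed by alphanumerics, not a keyword
Type: IDENTIFIER


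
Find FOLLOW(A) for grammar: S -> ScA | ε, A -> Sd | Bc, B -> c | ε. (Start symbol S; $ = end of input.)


$ ∈ FOLLOW(S). For each A -> αBβ: add FIRST(β)\{ε} to FOLLOW(B); if β nullable, add FOLLOW(A).
FOLLOW(A) = {$, c, d}


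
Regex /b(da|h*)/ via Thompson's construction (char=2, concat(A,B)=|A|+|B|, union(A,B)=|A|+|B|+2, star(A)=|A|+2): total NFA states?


Syntax tree has 4 char leaf(s), 1 union(s), 1 star(s)
chars contribute 4×2 = 8; each union adds +2; each star adds +2
Total: 8 + 2 + 2 = 12 states


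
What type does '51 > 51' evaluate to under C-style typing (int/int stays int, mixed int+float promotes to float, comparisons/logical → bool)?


Operand types: int > int
Rule: comparison yields bool
Result type: bool


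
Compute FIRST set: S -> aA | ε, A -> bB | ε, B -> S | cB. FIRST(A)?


Per alternative of A: FIRST(bB) = {b}; FIRST(ε) = {ε}
FIRST(A) = {b, ε}


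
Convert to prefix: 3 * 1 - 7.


left-to-right (same/higher precedence on left): tree is (- (* 3 1) 7)
Prefix: - * 3 1 7


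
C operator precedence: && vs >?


'>' is relational (level 7); '&&' is logical AND (level 2)
Higher level binds tighter
'>' has higher precedence than '&&'


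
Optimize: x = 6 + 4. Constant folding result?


6 + 4 = 10 at compile time
Optimized: x = 10


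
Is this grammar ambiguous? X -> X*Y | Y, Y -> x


precedence layered via separate nonterminal Y: deterministic
Unambiguous


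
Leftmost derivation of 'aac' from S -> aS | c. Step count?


Derivation: S => aS => aaS => aac
Steps: 3


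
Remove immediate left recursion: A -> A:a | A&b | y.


Left-recursive alternatives: A:a, A&b; non-recursive: y
Introduce A': A -> yA', A' -> :aA' | &bA' | ε


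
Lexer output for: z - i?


Scan left to right, longest-match per lexeme
Tokens: ID(z), OP(-), ID(i)


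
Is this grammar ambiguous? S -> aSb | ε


balanced a^n…b^n: each string has a unique parse
Unambiguous


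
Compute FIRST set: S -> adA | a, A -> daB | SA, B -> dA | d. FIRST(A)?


Per alternative of A: FIRST(daB) = {d}; FIRST(SA) = {a}
FIRST(A) = {a, d}


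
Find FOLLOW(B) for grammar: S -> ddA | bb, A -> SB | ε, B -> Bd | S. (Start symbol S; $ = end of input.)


$ ∈ FOLLOW(S). For each A -> αBβ: add FIRST(β)\{ε} to FOLLOW(B); if β nullable, add FOLLOW(A).
FOLLOW(B) = {$, b, d}


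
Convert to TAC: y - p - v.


Break into single-operator statements:
t1 = y - p
t2 = t1 - v


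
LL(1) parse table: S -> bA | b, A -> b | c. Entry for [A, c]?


For [A, c]: 'c' ∈ FIRST(c)
Entry: A -> c


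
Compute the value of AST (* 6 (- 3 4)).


Evaluate inner: (- 3 4) = -1
Evaluate root: (* 6 -1) = -6
Result: -6


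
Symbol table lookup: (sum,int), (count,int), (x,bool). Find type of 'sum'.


Lookup 'sum' → type int


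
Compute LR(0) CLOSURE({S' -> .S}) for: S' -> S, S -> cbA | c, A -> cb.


Start: S' -> .S
For each item with dot before a nonterminal B, add B -> .γ for every B-production
Closure: [S' -> .S, S -> .cbA, S -> .c]


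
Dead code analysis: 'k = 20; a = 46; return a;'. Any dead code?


k is assigned but never read
Dead: 'k = 20'


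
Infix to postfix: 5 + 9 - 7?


Left to right (same or higher precedence on left)
Postfix: 5 9 + 7 -


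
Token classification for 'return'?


Pattern: reserved word
Type: KEYWORD


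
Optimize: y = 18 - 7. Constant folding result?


18 - 7 = 11 at compile time
Optimized: y = 11


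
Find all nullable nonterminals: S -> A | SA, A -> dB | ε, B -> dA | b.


A nonterminal is nullable iff some alternative derives ε (directly, or every symbol in it is nullable)
Nullable: {A, S}


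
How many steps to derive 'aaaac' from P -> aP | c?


Derivation: P => aP => aaP => aaaP => aaaaP => aaaac
Steps: 5


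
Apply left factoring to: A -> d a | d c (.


Common prefix: 'd'
Factored: A -> d A', A' -> a | c (


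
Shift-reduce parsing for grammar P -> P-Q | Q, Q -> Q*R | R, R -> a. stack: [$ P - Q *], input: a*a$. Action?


no handle; shift 'a'
Action: shift


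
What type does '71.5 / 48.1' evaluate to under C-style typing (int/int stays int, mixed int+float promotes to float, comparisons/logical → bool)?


Operand types: float / float
Rule: mixed int/float promotes to float; int/int stays int
Result type: float


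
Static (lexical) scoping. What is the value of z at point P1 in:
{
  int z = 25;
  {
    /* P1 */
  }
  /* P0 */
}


P1's block does not declare z; resolves to the enclosing declaration at depth 0
z = 25


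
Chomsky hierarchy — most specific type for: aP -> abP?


LHS has context (more than one symbol) and |LHS| ≤ |RHS|
Classification: Type 1 (Context-Sensitive)


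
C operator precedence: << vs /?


'/' is multiplicative (level 10); '<<' is shift (level 8)
Higher level binds tighter
'/' has higher precedence than '<<'


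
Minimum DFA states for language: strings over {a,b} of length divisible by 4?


Track length mod 4: states 0..3, accept at 0
Minimal DFA: 4 states


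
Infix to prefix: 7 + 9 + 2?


left-to-right (same/higher precedence on left): tree is (+ (+ 7 9) 2)
Prefix: + + 7 9 2


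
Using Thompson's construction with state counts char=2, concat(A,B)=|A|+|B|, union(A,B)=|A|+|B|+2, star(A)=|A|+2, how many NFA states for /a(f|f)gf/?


Syntax tree has 5 char leaf(s), 1 union(s), 0 star(s)
chars contribute 5×2 = 10; each union adds +2; each star adds +2
Total: 10 + 2 + 0 = 12 states


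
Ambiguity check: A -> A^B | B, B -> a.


precedence layered via separate nonterminal B: deterministic
Unambiguous


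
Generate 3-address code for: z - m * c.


Break into single-operator statements:
t1 = m * c
t2 = z - t1


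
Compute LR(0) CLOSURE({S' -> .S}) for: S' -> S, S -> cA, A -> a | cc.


Start: S' -> .S
For each item with dot before a nonterminal B, add B -> .γ for every B-production
Closure: [S' -> .S, S -> .cA]


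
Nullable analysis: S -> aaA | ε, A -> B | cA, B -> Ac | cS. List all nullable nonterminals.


A nonterminal is nullable iff some alternative derives ε (directly, or every symbol in it is nullable)
Nullable: {S}


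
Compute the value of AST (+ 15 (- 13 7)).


Evaluate inner: (- 13 7) = 6
Evaluate root: (+ 15 6) = 21
Result: 21


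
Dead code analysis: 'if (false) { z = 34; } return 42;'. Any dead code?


condition is constant false, so the whole block is unreachable
Dead: 'if (false) { z = 34; }'


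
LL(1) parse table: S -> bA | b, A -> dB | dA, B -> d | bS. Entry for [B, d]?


For [B, d]: 'd' ∈ FIRST(d)
Entry: B -> d


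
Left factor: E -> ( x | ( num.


Common prefix: '('
Factored: E -> ( E', E' -> x | num


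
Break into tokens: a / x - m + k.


Scan left to right, longest-match per lexeme
Tokens: ID(a), OP(/), ID(x), OP(-), ID(m), OP(+), ID(k)


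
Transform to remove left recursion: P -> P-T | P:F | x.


Left-recursive alternatives: P-T, P:F; non-recursive: x
Introduce P': P -> xP', P' -> -TP' | :FP' | ε


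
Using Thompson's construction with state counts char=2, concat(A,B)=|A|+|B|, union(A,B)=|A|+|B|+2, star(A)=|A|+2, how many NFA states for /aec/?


Syntax tree has 3 char leaf(s), 0 union(s), 0 star(s)
chars contribute 3×2 = 6; each union adds +2; each star adds +2
Total: 6 + 0 + 0 = 6 states


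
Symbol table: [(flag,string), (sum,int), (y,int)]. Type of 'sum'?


Lookup 'sum' → type int


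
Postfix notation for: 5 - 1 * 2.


* has higher precedence, evaluate 1*2 first
Postfix: 5 1 2 * -


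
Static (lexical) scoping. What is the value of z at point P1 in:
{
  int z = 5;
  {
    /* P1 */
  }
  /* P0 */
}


P1's block does not declare z; resolves to the enclosing declaration at depth 0
z = 5


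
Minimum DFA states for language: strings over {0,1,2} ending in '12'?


Track the longest suffix of input matching a prefix of '12': 3 classes (prefixes of length 0..2)
Minimal DFA: 3 states


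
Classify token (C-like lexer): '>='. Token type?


Pattern: operator symbol
Type: OPERATOR


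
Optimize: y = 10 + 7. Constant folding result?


10 + 7 = 17 at compile time
Optimized: y = 17


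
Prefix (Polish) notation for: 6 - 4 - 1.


left-to-right (same/higher precedence on left): tree is (- (- 6 4) 1)
Prefix: - - 6 4 1


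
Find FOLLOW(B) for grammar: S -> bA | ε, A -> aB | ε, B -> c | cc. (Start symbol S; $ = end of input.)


$ ∈ FOLLOW(S). For each A -> αBβ: add FIRST(β)\{ε} to FOLLOW(B); if β nullable, add FOLLOW(A).
FOLLOW(B) = {$}


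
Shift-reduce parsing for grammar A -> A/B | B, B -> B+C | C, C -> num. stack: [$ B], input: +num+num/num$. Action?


shift '+' to continue B -> B+C
Action: shift


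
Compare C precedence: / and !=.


'/' is multiplicative (level 10); '!=' is equality (level 6)
Higher level binds tighter
'/' has higher precedence than '!='


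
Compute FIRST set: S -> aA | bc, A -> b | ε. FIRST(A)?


Per alternative of A: FIRST(b) = {b}; FIRST(ε) = {ε}
FIRST(A) = {b, ε}


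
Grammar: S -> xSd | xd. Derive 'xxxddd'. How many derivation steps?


Derivation: S => xSd => xxSdd => xxxddd
Steps: 3


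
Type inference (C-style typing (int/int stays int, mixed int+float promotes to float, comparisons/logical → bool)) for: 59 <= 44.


Operand types: int <= int
Rule: comparison yields bool
Result type: bool


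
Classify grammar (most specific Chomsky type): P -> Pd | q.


Left-linear: every RHS is a terminal or one nonterminal followed by a terminal
Classification: Type 3 (Regular)


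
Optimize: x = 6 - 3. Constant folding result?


6 - 3 = 3 at compile time
Optimized: x = 3


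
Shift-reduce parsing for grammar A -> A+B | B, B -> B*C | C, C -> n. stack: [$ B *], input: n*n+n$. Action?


no handle; shift 'n'
Action: shift


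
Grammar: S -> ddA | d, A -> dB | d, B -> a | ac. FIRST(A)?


Per alternative of A: FIRST(dB) = {d}; FIRST(d) = {d}
FIRST(A) = {d}


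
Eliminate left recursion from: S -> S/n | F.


Left-recursive alternatives: S/n; non-recursive: F
Introduce S': S -> FS', S' -> /nS' | ε


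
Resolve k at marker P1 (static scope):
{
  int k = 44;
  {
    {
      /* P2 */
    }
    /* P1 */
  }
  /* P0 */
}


P1's block does not declare k; resolves to the enclosing declaration at depth 0
k = 44


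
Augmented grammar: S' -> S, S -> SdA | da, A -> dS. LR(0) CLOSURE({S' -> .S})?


Start: S' -> .S
For each item with dot before a nonterminal B, add B -> .γ for every B-production
Closure: [S' -> .S, S -> .SdA, S -> .da]


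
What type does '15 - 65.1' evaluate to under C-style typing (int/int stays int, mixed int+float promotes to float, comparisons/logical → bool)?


Operand types: int - float
Rule: mixed int/float promotes to float; int/int stays int
Result type: float


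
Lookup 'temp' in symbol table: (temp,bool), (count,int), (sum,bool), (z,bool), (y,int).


Lookup 'temp' → type bool


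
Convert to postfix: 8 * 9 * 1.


Left to right (same or higher precedence on left)
Postfix: 8 9 * 1 *


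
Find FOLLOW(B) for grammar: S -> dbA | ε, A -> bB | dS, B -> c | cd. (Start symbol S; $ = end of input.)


$ ∈ FOLLOW(S). For each A -> αBβ: add FIRST(β)\{ε} to FOLLOW(B); if β nullable, add FOLLOW(A).
FOLLOW(B) = {$}


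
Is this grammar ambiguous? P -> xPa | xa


balanced x^n…a^n: each string has a unique parse
Unambiguous


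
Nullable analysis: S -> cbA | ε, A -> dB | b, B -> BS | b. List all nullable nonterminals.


A nonterminal is nullable iff some alternative derives ε (directly, or every symbol in it is nullable)
Nullable: {S}


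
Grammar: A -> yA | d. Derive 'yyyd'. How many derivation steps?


Derivation: A => yA => yyA => yyyA => yyyd
Steps: 4


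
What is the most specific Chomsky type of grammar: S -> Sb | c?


Left-linear: every RHS is a terminal or one nonterminal followed by a terminal
Classification: Type 3 (Regular)


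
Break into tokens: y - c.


Scan left to right, longest-match per lexeme
Tokens: ID(y), OP(-), ID(c)


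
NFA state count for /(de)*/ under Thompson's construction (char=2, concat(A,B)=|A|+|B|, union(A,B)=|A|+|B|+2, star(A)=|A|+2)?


Syntax tree has 2 char leaf(s), 0 union(s), 1 star(s)
chars contribute 2×2 = 4; each union adds +2; each star adds +2
Total: 4 + 0 + 2 = 6 states


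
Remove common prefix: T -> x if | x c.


Common prefix: 'x'
Factored: T -> x T', T' -> if | c


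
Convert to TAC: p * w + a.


Break into single-operator statements:
t1 = p * w
t2 = t1 + a


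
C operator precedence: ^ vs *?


'*' is multiplicative (level 10); '^' is bitwise XOR (level 4)
Higher level binds tighter
'*' has higher precedence than '^'


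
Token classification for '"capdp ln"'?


Pattern: double-quoted sequence
Type: STRING_LITERAL


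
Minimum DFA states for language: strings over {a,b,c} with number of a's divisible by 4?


Track (count of a) mod 4: states 0..3, accept at 0
Minimal DFA: 4 states


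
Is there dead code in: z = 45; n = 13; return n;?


z is assigned but never read
Dead: 'z = 45'


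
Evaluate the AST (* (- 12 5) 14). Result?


Evaluate inner: (- 12 5) = 7
Evaluate root: (* 7 14) = 98
Result: 98


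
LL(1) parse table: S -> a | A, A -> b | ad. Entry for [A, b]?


For [A, b]: 'b' ∈ FIRST(b)
Entry: A -> b


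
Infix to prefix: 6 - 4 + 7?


left-to-right (same/higher precedence on left): tree is (+ (- 6 4) 7)
Prefix: + - 6 4 7


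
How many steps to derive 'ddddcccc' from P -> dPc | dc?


Derivation: P => dPc => ddPcc => dddPccc => ddddcccc
Steps: 4


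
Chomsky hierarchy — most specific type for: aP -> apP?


LHS has context (more than one symbol) and |LHS| ≤ |RHS|
Classification: Type 1 (Context-Sensitive)


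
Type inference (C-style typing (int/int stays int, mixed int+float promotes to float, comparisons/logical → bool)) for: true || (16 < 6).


Operand types: bool || bool
Rule: logical operators take bool operands and yield bool
Result type: bool


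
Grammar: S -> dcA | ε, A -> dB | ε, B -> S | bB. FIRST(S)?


Per alternative of S: FIRST(dcA) = {d}; FIRST(ε) = {ε}
FIRST(S) = {d, ε}


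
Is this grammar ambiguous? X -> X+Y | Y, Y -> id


precedence layered via separate nonterminal Y: deterministic
Unambiguous


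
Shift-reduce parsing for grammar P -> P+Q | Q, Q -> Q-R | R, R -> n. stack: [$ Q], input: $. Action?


lookahead ∉ {-} so Q won't extend; reduce P -> Q
Action: reduce (P -> Q)


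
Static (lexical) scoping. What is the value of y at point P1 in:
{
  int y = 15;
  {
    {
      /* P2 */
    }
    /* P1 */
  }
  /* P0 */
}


P1's block does not declare y; resolves to the enclosing declaration at depth 0
y = 15


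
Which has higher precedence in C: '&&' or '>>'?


'>>' is shift (level 8); '&&' is logical AND (level 2)
Higher level binds tighter
'>>' has higher precedence than '&&'


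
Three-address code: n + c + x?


Break into single-operator statements:
t1 = n + c
t2 = t1 + x


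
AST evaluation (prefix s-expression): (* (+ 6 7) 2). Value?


Evaluate inner: (+ 6 7) = 13
Evaluate root: (* 13 2) = 26
Result: 26


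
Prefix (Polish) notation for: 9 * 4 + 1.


left-to-right (same/higher precedence on left): tree is (+ (* 9 4) 1)
Prefix: + * 9 4 1


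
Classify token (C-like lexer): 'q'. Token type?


Pattern: letter/underscore followed by alphanumerics, not a keyword
Type: IDENTIFIER


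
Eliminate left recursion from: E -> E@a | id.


Left-recursive alternatives: E@a; non-recursive: id
Introduce E': E -> idE', E' -> @aE' | ε


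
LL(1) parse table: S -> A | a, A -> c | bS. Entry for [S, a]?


For [S, a]: 'a' ∈ FIRST(a)
Entry: S -> a


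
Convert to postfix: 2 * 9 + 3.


Left to right (same or higher precedence on left)
Postfix: 2 9 * 3 +


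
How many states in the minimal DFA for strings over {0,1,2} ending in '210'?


Track the longest suffix of input matching a prefix of '210': 4 classes (prefixes of length 0..3)
Minimal DFA: 4 states


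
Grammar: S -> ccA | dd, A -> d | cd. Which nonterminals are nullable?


A nonterminal is nullable iff some alternative derives ε (directly, or every symbol in it is nullable)
Nullable: {}


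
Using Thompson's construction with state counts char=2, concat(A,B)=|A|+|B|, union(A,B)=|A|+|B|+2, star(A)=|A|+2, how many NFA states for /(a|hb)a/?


Syntax tree has 4 char leaf(s), 1 union(s), 0 star(s)
chars contribute 4×2 = 8; each union adds +2; each star adds +2
Total: 8 + 2 + 0 = 10 states


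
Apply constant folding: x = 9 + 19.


9 + 19 = 28 at compile time
Optimized: x = 28


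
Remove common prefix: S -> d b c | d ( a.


Common prefix: 'd'
Factored: S -> d S', S' -> b c | ( a


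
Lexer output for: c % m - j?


Scan left to right, longest-match per lexeme
Tokens: ID(c), OP(%), ID(m), OP(-), ID(j)


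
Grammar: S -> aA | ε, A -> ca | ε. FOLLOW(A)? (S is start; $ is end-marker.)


$ ∈ FOLLOW(S). For each A -> αBβ: add FIRST(β)\{ε} to FOLLOW(B); if β nullable, add FOLLOW(A).
FOLLOW(A) = {$}


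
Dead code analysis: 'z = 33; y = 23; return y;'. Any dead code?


z is assigned but never read
Dead: 'z = 33'


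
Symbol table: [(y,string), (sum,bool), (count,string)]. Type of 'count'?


Lookup 'count' → type string


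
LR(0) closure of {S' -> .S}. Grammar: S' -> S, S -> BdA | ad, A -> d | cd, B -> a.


Start: S' -> .S
For each item with dot before a nonterminal B, add B -> .γ for every B-production
Closure: [S' -> .S, S -> .BdA, S -> .ad, B -> .a]


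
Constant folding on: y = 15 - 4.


15 - 4 = 11 at compile time
Optimized: y = 11


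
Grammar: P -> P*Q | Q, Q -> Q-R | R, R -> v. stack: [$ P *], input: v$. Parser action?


no handle ('P*' is not any RHS); shift 'v'
Action: shift


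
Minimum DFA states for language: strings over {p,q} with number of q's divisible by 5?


Track (count of q) mod 5: states 0..4, accept at 0
Minimal DFA: 5 states


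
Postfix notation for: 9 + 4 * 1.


* has higher precedence, evaluate 4*1 first
Postfix: 9 4 1 * +


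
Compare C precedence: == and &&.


'==' is equality (level 6); '&&' is logical AND (level 2)
Higher level binds tighter
'==' has higher precedence than '&&'


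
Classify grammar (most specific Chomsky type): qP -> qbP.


LHS has context (more than one symbol) and |LHS| ≤ |RHS|
Classification: Type 1 (Context-Sensitive)


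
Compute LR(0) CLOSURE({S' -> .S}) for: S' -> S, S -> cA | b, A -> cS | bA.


Start: S' -> .S
For each item with dot before a nonterminal B, add B -> .γ for every B-production
Closure: [S' -> .S, S -> .cA, S -> .b]


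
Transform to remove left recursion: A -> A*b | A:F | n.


Left-recursive alternatives: A*b, A:F; non-recursive: n
Introduce A': A -> nA', A' -> *bA' | :FA' | ε


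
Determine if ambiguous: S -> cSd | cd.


balanced c^n…d^n: each string has a unique parse
Unambiguous


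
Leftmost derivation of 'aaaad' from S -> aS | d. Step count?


Derivation: S => aS => aaS => aaaS => aaaaS => aaaad
Steps: 5


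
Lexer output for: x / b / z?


Scan left to right, longest-match per lexeme
Tokens: ID(x), OP(/), ID(b), OP(/), ID(z)


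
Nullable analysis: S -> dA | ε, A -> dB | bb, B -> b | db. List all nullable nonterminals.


A nonterminal is nullable iff some alternative derives ε (directly, or every symbol in it is nullable)
Nullable: {S}


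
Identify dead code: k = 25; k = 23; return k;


first assignment to k is overwritten before any read
Dead: 'k = 25'


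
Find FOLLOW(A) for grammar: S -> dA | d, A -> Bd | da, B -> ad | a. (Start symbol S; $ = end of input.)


$ ∈ FOLLOW(S). For each A -> αBβ: add FIRST(β)\{ε} to FOLLOW(B); if β nullable, add FOLLOW(A).
FOLLOW(A) = {$}


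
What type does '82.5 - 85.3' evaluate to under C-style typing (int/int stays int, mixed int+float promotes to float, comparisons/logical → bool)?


Operand types: float - float
Rule: mixed int/float promotes to float; int/int stays int
Result type: float


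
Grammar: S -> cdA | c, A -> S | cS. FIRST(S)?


Per alternative of S: FIRST(cdA) = {c}; FIRST(c) = {c}
FIRST(S) = {c}


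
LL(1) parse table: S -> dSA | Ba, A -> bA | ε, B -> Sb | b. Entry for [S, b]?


For [S, b]: 'b' ∈ FIRST(Ba)
Entry: S -> Ba


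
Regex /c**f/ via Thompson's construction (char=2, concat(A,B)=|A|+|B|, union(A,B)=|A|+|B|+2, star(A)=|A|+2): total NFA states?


Syntax tree has 2 char leaf(s), 0 union(s), 2 star(s)
chars contribute 2×2 = 4; each union adds +2; each star adds +2
Total: 4 + 0 + 4 = 8 states


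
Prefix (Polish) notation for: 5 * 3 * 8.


left-to-right (same/higher precedence on left): tree is (* (* 5 3) 8)
Prefix: * * 5 3 8


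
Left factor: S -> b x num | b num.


Common prefix: 'b'
Factored: S -> b S', S' -> x num | num


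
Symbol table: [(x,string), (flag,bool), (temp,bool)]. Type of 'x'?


Lookup 'x' → type string


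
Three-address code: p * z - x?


Break into single-operator statements:
t1 = p * z
t2 = t1 - x


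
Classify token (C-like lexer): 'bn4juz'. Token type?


Pattern: letter/underscore followed by alphanumerics, not a keyword
Type: IDENTIFIER


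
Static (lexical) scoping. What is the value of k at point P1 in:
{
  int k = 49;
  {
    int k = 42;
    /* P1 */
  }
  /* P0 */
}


k declared in the same block as P1
k = 42


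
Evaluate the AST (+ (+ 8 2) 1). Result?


Evaluate inner: (+ 8 2) = 10
Evaluate root: (+ 10 1) = 11
Result: 11


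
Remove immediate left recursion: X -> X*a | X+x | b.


Left-recursive alternatives: X*a, X+x; non-recursive: b
Introduce X': X -> bX', X' -> *aX' | +xX' | ε


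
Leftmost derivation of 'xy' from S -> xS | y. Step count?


Derivation: S => xS => xy
Steps: 2


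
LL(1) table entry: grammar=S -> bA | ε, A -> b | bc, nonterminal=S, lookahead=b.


For [S, b]: 'b' ∈ FIRST(bA)
Entry: S -> bA


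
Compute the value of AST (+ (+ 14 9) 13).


Evaluate inner: (+ 14 9) = 23
Evaluate root: (+ 23 13) = 36
Result: 36


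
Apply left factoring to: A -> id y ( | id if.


Common prefix: 'id'
Factored: A -> id A', A' -> y ( | if


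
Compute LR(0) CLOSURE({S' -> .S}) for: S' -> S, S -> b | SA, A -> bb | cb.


Start: S' -> .S
For each item with dot before a nonterminal B, add B -> .γ for every B-production
Closure: [S' -> .S, S -> .b, S -> .SA]


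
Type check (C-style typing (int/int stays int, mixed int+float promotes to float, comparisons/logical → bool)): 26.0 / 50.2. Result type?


Operand types: float / float
Rule: mixed int/float promotes to float; int/int stays int
Result type: float


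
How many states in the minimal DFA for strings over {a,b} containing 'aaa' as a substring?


KMP-style automaton: 3 progress states + 1 absorbing accept = 4
Minimal DFA: 4 states


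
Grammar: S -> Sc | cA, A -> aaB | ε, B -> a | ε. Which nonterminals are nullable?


A nonterminal is nullable iff some alternative derives ε (directly, or every symbol in it is nullable)
Nullable: {A, B}


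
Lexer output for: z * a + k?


Scan left to right, longest-match per lexeme
Tokens: ID(z), OP(*), ID(a), OP(+), ID(k)


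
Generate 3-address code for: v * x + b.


Break into single-operator statements:
t1 = v * x
t2 = t1 + b


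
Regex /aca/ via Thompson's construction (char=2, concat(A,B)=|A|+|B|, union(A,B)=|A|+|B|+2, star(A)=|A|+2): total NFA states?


Syntax tree has 3 char leaf(s), 0 union(s), 0 star(s)
chars contribute 3×2 = 6; each union adds +2; each star adds +2
Total: 6 + 0 + 0 = 6 states


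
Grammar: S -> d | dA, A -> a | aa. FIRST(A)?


Per alternative of A: FIRST(a) = {a}; FIRST(aa) = {a}
FIRST(A) = {a}


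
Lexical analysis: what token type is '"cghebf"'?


Pattern: double-quoted sequence
Type: STRING_LITERAL


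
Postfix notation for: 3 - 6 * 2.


* has higher precedence, evaluate 6*2 first
Postfix: 3 6 2 * -


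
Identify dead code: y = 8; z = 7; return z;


y is assigned but never read
Dead: 'y = 8'


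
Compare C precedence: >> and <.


'>>' is shift (level 8); '<' is relational (level 7)
Higher level binds tighter
'>>' has higher precedence than '<'


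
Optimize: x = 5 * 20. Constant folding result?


5 * 20 = 100 at compile time
Optimized: x = 100


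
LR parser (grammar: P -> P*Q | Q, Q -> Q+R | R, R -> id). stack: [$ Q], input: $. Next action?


lookahead ∉ {+} so Q won't extend; reduce P -> Q
Action: reduce (P -> Q)


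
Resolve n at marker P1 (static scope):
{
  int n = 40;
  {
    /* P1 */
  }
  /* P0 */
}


P1's block does not declare n; resolves to the enclosing declaration at depth 0
n = 40


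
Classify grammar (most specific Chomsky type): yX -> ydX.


LHS has context (more than one symbol) and |LHS| ≤ |RHS|
Classification: Type 1 (Context-Sensitive)


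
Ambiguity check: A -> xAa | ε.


balanced x^n…a^n: each string has a unique parse
Unambiguous


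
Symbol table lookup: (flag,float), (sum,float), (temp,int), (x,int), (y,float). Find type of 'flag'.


Lookup 'flag' → type float


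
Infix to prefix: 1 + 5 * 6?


'*' binds tighter: tree is (+ 1 (* 5 6))
Prefix: + 1 * 5 6


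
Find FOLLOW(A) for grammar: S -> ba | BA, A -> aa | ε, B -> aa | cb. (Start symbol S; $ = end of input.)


$ ∈ FOLLOW(S). For each A -> αBβ: add FIRST(β)\{ε} to FOLLOW(B); if β nullable, add FOLLOW(A).
FOLLOW(A) = {$}


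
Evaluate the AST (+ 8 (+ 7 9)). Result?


Evaluate inner: (+ 7 9) = 16
Evaluate root: (+ 8 16) = 24
Result: 24


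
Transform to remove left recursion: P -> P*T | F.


Left-recursive alternatives: P*T; non-recursive: F
Introduce P': P -> FP', P' -> *TP' | ε


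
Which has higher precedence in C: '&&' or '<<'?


'<<' is shift (level 8); '&&' is logical AND (level 2)
Higher level binds tighter
'<<' has higher precedence than '&&'


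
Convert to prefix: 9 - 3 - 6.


left-to-right (same/higher precedence on left): tree is (- (- 9 3) 6)
Prefix: - - 9 3 6


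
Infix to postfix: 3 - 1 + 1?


Left to right (same or higher precedence on left)
Postfix: 3 1 - 1 +


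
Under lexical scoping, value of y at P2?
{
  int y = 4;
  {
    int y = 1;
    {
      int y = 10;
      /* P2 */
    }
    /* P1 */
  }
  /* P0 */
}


y declared in the same block as P2
y = 10
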